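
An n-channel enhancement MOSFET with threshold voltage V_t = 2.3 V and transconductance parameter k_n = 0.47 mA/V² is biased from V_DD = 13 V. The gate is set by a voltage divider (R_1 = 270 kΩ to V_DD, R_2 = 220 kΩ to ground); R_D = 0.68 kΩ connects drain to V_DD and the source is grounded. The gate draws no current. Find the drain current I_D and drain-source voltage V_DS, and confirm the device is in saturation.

I_D ≈ 2.9 mA, V_DS ≈ 11 V

V_G = V_DD·R_2/(R_1+R_2) = 13×220/490 = 5.84 V. With the source grounded, V_GS = V_G = 5.84 V.
Assume saturation: I_D = (k_n/2)(V_GS − V_t)² = (0.47/2)×(5.84 − 2.3)² = 0.235×3.54² = 2.94 mA.
V_DS = V_DD − I_D·R_D = 13 − 2.94×0.68 = 11 V.
Saturation requires V_DS ≥ V_GS − V_t = 3.54 V; 11 ≥ 3.54 ✓.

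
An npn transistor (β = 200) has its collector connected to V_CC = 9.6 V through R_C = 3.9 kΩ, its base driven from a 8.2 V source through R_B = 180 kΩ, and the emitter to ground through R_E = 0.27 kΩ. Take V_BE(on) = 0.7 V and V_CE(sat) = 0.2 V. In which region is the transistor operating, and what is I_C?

Assume active: I_B = (8.2 − 0.7)/(180 + 201×0.27) = 0.032 mA, I_C = β·I_B = 6.4 mA.
Then V_CE = 9.6 − 6.4×3.9 − 6.43×0.27 = -17.1 V < 0.2 V — the active assumption fails.
Re-solve with V_CE = 0.2 V. KCL at the emitter: V_E/R_E = (V_BB−0.7−V_E)/R_B + (V_CC−0.2−V_E)/R_C, giving V_E = 0.618 V.
I_C = (V_CC − 0.2 − V_E)/R_C = (9.4 − 0.618)/3.9 = 2.25 mA.
Check: I_B = (7.5 − 0.618)/180 = 0.0382 mA, and β·I_B = 7.65 mA > I_C, confirming saturation.

saturation; I_C ≈ 2.3 mA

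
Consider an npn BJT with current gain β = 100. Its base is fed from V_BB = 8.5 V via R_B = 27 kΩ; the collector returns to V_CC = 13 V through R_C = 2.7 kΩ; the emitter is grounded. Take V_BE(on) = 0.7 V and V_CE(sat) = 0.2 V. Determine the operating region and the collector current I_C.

Assume active: I_B = (8.5 − 0.7)/27 = 0.289 mA, giving I_C = β·I_B = 28.9 mA.
But then V_CE = 13 − 28.9×2.7 = -65 V < V_CE(sat) = 0.2 V — impossible in the active region.
So the transistor is saturated. With V_CE = 0.2 V, I_C = (V_CC − 0.2)/R_C = 12.8/2.7 = 4.74 mA.
Check: β·I_B = 28.9 mA > I_C = 4.74 mA, confirming saturation.

saturation; I_C ≈ 4.7 mA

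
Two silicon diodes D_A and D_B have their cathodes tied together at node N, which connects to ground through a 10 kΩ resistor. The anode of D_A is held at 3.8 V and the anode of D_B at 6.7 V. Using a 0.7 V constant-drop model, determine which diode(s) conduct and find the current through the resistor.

Only D_B conducts; I_R ≈ 0.6 mA

Assume both conduct. Then node N would need to be at both 3.8−0.7 = 3.1 V and 6.7−0.7 = 6 V, which is impossible.
Assume only D_B conducts: V_N = 6.7 − 0.7 = 6 V, so I_R = 6/10 = 0.6 mA.
Check D_A: its anode-to-cathode voltage is 3.8 − 6 = -2.2 V < 0.7 V, so it is off. The assumption is consistent.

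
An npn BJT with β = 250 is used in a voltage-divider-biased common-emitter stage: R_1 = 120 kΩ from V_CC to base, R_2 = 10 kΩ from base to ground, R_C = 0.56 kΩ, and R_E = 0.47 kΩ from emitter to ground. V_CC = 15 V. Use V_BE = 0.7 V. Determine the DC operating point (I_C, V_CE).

I_C ≈ 0.89 mA, V_CE ≈ 14 V

Thevenize the base divider: V_Th = V_CC·R_2/(R_1+R_2) = 15×10/130 = 1.15 V, R_Th = R_1‖R_2 = 9.23 kΩ.
Base-emitter loop: V_Th = I_B·R_Th + V_BE + (β+1)I_B·R_E, so I_B = (1.15 − 0.7) / (9.23 + 251×0.47) = 0.00357 mA.
I_C = β·I_B = 250×0.00357 = 0.892 mA, and I_E = (β+1)I_B = 0.896 mA.
V_CE = V_CC − I_C·R_C − I_E·R_E = 15 − 0.892×0.56 − 0.896×0.47 = 14.1 V.
V_CE = 14.1 V > 0.2 V confirms active-region operation.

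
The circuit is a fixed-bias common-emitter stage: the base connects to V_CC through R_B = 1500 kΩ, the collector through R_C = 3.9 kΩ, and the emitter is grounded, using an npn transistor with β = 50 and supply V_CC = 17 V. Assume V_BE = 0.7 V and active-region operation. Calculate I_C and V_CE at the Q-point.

I_C ≈ 0.54 mA, V_CE ≈ 15 V

Base loop: V_CC = I_B·R_B + V_BE, so I_B = (17 − 0.7)/1500 kΩ = 0.0109 mA.
In the active region I_C = β·I_B = 50 × 0.0109 = 0.543 mA.
Collector loop: V_CE = V_CC − I_C·R_C = 17 − 0.543×3.9 = 14.9 V.
Since V_CE = 14.9 V > V_CE(sat) ≈ 0.2 V, the transistor is in the active region as assumed.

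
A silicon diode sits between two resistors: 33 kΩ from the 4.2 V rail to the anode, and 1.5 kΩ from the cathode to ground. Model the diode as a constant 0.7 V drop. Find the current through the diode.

The two resistors are in series with the diode, so KVL gives 4.2 = I·33 + 0.7 + I·1.5.
I = (4.2 − 0.7) / (33 + 1.5) kΩ = 3.5 / 34.5 = 0.101 mA.

I ≈ 0.1 mA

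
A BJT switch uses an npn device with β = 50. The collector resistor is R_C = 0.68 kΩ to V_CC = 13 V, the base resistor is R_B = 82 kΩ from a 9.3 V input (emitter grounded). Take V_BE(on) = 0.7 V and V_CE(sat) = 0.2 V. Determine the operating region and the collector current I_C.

active; I_C ≈ 5.2 mA

Assume active. Base-emitter loop: I_B = (V_BB − V_BE)/R_B = (9.3 − 0.7)/82 = 0.105 mA.
I_C = β·I_B = 50×0.105 = 5.24 mA.
V_CE = V_CC − I_C·R_C = 13 − 5.24×0.68 = 9.43 V > V_CE(sat), so the active-region assumption holds.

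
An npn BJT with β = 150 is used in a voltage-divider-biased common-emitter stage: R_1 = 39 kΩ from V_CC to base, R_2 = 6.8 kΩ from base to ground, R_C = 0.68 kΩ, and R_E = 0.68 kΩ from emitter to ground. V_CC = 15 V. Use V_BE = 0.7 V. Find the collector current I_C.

Thevenize the base divider: V_Th = V_CC·R_2/(R_1+R_2) = 15×6.8/45.8 = 2.23 V, R_Th = R_1‖R_2 = 5.79 kΩ.
Base-emitter loop: V_Th = I_B·R_Th + V_BE + (β+1)I_B·R_E, so I_B = (2.23 − 0.7) / (5.79 + 151×0.68) = 0.0141 mA.
I_C = β·I_B = 150×0.0141 = 2.11 mA, and I_E = (β+1)I_B = 2.13 mA.
V_CE = V_CC − I_C·R_C − I_E·R_E = 15 − 2.11×0.68 − 2.13×0.68 = 12.1 V.
V_CE = 12.1 V > 0.2 V confirms active-region operation.

I_C ≈ 2.1 mA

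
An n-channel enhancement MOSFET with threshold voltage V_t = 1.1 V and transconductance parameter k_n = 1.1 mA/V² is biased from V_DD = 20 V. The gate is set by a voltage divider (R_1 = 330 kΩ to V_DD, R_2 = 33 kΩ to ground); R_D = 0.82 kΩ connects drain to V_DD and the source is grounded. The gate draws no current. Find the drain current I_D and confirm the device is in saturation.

V_G = V_DD·R_2/(R_1+R_2) = 20×33/363 = 1.82 V. With the source grounded, V_GS = V_G = 1.82 V.
Assume saturation: I_D = (k_n/2)(V_GS − V_t)² = (1.1/2)×(1.82 − 1.1)² = 0.55×0.718² = 0.284 mA.
V_DS = V_DD − I_D·R_D = 20 − 0.284×0.82 = 19.8 V.
Saturation requires V_DS ≥ V_GS − V_t = 0.718 V; 19.8 ≥ 0.718 ✓.

I_D ≈ 0.28 mA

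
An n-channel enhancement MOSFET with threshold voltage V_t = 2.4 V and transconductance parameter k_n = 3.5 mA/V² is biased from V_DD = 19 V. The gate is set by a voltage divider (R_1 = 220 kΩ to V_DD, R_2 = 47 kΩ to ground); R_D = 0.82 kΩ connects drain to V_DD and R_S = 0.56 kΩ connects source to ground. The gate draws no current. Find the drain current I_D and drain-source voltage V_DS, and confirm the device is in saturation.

I_D ≈ 0.62 mA, V_DS ≈ 18 V

V_G = V_DD·R_2/(R_1+R_2) = 19×47/267 = 3.34 V.
Assume saturation: I_D = (k_n/2)(V_GS − V_t)² with V_GS = V_G − I_D·R_S = 3.34 − 0.56·I_D.
Substituting gives 0.549·I_D² − 2.85·I_D + 1.56 = 0, with roots I_D = 0.622 or 4.57 mA.
The root I_D = 4.57 mA gives V_GS = 0.783 V ≤ V_t, so take I_D = 0.622 mA.
Then V_GS = 3 V and V_DS = V_DD − I_D(R_D+R_S) = 19 − 0.622×1.38 = 18.1 V.
Saturation requires V_DS ≥ V_GS − V_t = 0.596 V; 18.1 ≥ 0.596 ✓.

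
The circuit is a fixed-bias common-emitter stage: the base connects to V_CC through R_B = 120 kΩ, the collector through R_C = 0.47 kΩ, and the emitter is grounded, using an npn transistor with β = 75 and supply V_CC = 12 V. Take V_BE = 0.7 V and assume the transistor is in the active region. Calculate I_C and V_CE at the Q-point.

Base loop: V_CC = I_B·R_B + V_BE, so I_B = (12 − 0.7)/120 kΩ = 0.0942 mA.
In the active region I_C = β·I_B = 75 × 0.0942 = 7.06 mA.
Collector loop: V_CE = V_CC − I_C·R_C = 12 − 7.06×0.47 = 8.68 V.
Since V_CE = 8.68 V > V_CE(sat) ≈ 0.2 V, the transistor is in the active region as assumed.

I_C ≈ 7.1 mA, V_CE ≈ 8.7 V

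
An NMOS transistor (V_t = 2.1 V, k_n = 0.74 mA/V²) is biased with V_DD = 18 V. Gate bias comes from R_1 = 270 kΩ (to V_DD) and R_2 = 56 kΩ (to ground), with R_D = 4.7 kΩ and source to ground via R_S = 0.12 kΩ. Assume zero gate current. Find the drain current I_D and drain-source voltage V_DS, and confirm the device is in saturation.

I_D ≈ 0.34 mA, V_DS ≈ 16 V

V_G = V_DD·R_2/(R_1+R_2) = 18×56/326 = 3.09 V.
Assume saturation: I_D = (k_n/2)(V_GS − V_t)² with V_GS = V_G − I_D·R_S = 3.09 − 0.12·I_D.
Substituting gives 0.00533·I_D² − 1.09·I_D + 0.364 = 0, with roots I_D = 0.335 or 204 mA.
The root I_D = 204 mA gives V_GS = -21.4 V ≤ V_t, so take I_D = 0.335 mA.
Then V_GS = 3.05 V and V_DS = V_DD − I_D(R_D+R_S) = 18 − 0.335×4.82 = 16.4 V.
Saturation requires V_DS ≥ V_GS − V_t = 0.952 V; 16.4 ≥ 0.952 ✓.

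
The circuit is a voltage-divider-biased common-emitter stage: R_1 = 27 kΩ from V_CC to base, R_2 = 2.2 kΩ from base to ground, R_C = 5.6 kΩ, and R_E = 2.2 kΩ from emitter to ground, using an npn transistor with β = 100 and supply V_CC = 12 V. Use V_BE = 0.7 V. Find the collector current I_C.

Thevenize the base divider: V_Th = V_CC·R_2/(R_1+R_2) = 12×2.2/29.2 = 0.904 V, R_Th = R_1‖R_2 = 2.03 kΩ.
Base-emitter loop: V_Th = I_B·R_Th + V_BE + (β+1)I_B·R_E, so I_B = (0.904 − 0.7) / (2.03 + 101×2.2) = 0.00091 mA.
I_C = β·I_B = 100×0.00091 = 0.091 mA, and I_E = (β+1)I_B = 0.0919 mA.
V_CE = V_CC − I_C·R_C − I_E·R_E = 12 − 0.091×5.6 − 0.0919×2.2 = 11.3 V.
V_CE = 11.3 V > 0.2 V confirms active-region operation.

I_C ≈ 0.091 mA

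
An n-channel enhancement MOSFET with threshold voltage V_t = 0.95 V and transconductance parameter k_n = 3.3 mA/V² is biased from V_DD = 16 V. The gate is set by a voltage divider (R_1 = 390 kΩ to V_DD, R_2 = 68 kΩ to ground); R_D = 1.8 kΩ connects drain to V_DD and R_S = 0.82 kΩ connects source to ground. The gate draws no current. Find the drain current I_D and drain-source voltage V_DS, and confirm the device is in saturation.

I_D ≈ 0.86 mA, V_DS ≈ 14 V

V_G = V_DD·R_2/(R_1+R_2) = 16×68/458 = 2.38 V.
Assume saturation: I_D = (k_n/2)(V_GS − V_t)² with V_GS = V_G − I_D·R_S = 2.38 − 0.82·I_D.
Substituting gives 1.11·I_D² − 4.86·I_D + 3.35 = 0, with roots I_D = 0.859 or 3.52 mA.
The root I_D = 3.52 mA gives V_GS = -0.511 V ≤ V_t, so take I_D = 0.859 mA.
Then V_GS = 1.67 V and V_DS = V_DD − I_D(R_D+R_S) = 16 − 0.859×2.62 = 13.8 V.
Saturation requires V_DS ≥ V_GS − V_t = 0.721 V; 13.8 ≥ 0.721 ✓.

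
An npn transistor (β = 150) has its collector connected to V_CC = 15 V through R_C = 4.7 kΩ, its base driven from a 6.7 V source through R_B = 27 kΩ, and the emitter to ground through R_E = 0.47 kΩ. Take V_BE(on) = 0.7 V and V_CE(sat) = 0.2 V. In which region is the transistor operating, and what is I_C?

Assume active: I_B = (6.7 − 0.7)/(27 + 151×0.47) = 0.0612 mA, I_C = β·I_B = 9.19 mA.
Then V_CE = 15 − 9.19×4.7 − 9.25×0.47 = -32.5 V < 0.2 V — the active assumption fails.
Re-solve with V_CE = 0.2 V. KCL at the emitter: V_E/R_E = (V_BB−0.7−V_E)/R_B + (V_CC−0.2−V_E)/R_C, giving V_E = 1.42 V.
I_C = (V_CC − 0.2 − V_E)/R_C = (14.8 − 1.42)/4.7 = 2.85 mA.
Check: I_B = (6 − 1.42)/27 = 0.17 mA, and β·I_B = 25.5 mA > I_C, confirming saturation.

saturation; I_C ≈ 2.8 mA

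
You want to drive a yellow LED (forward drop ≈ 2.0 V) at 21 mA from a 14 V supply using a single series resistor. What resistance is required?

The resistor drops V_S − V_D = 14 − 2.0 = 12 V at 21 mA.
R = 12 V / 21 mA = 0.571 kΩ.

R ≈ 0.57 kΩ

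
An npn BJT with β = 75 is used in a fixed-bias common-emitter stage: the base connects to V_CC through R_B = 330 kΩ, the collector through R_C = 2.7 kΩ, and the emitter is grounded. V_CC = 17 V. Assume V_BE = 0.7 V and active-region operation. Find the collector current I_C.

Base loop: V_CC = I_B·R_B + V_BE, so I_B = (17 − 0.7)/330 kΩ = 0.0494 mA.
In the active region I_C = β·I_B = 75 × 0.0494 = 3.7 mA.
Collector loop: V_CE = V_CC − I_C·R_C = 17 − 3.7×2.7 = 7 V.
Since V_CE = 7 V > V_CE(sat) ≈ 0.2 V, the transistor is in the active region as assumed.

I_C ≈ 3.7 mA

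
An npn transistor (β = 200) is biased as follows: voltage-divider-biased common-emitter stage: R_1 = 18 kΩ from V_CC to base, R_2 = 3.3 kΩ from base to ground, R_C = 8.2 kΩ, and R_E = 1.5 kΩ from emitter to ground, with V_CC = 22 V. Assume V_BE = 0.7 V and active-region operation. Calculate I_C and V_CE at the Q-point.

I_C ≈ 1.8 mA, V_CE ≈ 4.7 V

Thevenize the base divider: V_Th = V_CC·R_2/(R_1+R_2) = 22×3.3/21.3 = 3.41 V, R_Th = R_1‖R_2 = 2.79 kΩ.
Base-emitter loop: V_Th = I_B·R_Th + V_BE + (β+1)I_B·R_E, so I_B = (3.41 − 0.7) / (2.79 + 201×1.5) = 0.0089 mA.
I_C = β·I_B = 200×0.0089 = 1.78 mA, and I_E = (β+1)I_B = 1.79 mA.
V_CE = V_CC − I_C·R_C − I_E·R_E = 22 − 1.78×8.2 − 1.79×1.5 = 4.72 V.
V_CE = 4.72 V > 0.2 V confirms active-region operation.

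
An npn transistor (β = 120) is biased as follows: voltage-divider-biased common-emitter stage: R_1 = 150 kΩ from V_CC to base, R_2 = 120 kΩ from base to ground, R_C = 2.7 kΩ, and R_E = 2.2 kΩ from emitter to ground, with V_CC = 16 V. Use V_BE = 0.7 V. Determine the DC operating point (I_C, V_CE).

Thevenize the base divider: V_Th = V_CC·R_2/(R_1+R_2) = 16×120/270 = 7.11 V, R_Th = R_1‖R_2 = 66.7 kΩ.
Base-emitter loop: V_Th = I_B·R_Th + V_BE + (β+1)I_B·R_E, so I_B = (7.11 − 0.7) / (66.7 + 121×2.2) = 0.0193 mA.
I_C = β·I_B = 120×0.0193 = 2.31 mA, and I_E = (β+1)I_B = 2.33 mA.
V_CE = V_CC − I_C·R_C − I_E·R_E = 16 − 2.31×2.7 − 2.33×2.2 = 4.63 V.
V_CE = 4.63 V > 0.2 V confirms active-region operation.

I_C ≈ 2.3 mA, V_CE ≈ 4.6 V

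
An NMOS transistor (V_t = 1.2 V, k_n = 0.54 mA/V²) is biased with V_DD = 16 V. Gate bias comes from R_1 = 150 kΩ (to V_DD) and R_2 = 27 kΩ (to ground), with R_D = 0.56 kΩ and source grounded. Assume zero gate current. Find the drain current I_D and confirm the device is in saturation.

I_D ≈ 0.42 mA

V_G = V_DD·R_2/(R_1+R_2) = 16×27/177 = 2.44 V. With the source grounded, V_GS = V_G = 2.44 V.
Assume saturation: I_D = (k_n/2)(V_GS − V_t)² = (0.54/2)×(2.44 − 1.2)² = 0.27×1.24² = 0.416 mA.
V_DS = V_DD − I_D·R_D = 16 − 0.416×0.56 = 15.8 V.
Saturation requires V_DS ≥ V_GS − V_t = 1.24 V; 15.8 ≥ 1.24 ✓.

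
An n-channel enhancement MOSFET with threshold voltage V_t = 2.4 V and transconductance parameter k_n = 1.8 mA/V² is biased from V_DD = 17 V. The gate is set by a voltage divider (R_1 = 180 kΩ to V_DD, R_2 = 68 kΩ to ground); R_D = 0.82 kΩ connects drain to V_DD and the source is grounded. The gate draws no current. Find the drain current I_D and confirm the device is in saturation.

I_D ≈ 4.6 mA

V_G = V_DD·R_2/(R_1+R_2) = 17×68/248 = 4.66 V. With the source grounded, V_GS = V_G = 4.66 V.
Assume saturation: I_D = (k_n/2)(V_GS − V_t)² = (1.8/2)×(4.66 − 2.4)² = 0.9×2.26² = 4.6 mA.
V_DS = V_DD − I_D·R_D = 17 − 4.6×0.82 = 13.2 V.
Saturation requires V_DS ≥ V_GS − V_t = 2.26 V; 13.2 ≥ 2.26 ✓.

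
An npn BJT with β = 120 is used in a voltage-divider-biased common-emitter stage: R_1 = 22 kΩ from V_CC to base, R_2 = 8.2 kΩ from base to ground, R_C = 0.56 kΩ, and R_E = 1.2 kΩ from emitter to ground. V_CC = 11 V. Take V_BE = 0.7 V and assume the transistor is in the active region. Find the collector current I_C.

I_C ≈ 1.8 mA

Thevenize the base divider: V_Th = V_CC·R_2/(R_1+R_2) = 11×8.2/30.2 = 2.99 V, R_Th = R_1‖R_2 = 5.97 kΩ.
Base-emitter loop: V_Th = I_B·R_Th + V_BE + (β+1)I_B·R_E, so I_B = (2.99 − 0.7) / (5.97 + 121×1.2) = 0.0151 mA.
I_C = β·I_B = 120×0.0151 = 1.82 mA, and I_E = (β+1)I_B = 1.83 mA.
V_CE = V_CC − I_C·R_C − I_E·R_E = 11 − 1.82×0.56 − 1.83×1.2 = 7.79 V.
V_CE = 7.79 V > 0.2 V confirms active-region operation.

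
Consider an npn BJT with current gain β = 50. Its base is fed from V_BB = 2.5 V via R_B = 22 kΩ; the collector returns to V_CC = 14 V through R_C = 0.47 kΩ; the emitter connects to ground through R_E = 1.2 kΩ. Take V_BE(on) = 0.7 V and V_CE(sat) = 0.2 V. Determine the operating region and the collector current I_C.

Assume active. Base-emitter loop: I_B = (V_BB − V_BE)/(R_B + (β+1)R_E) = (2.5 − 0.7)/(22 + 51×1.2) = 0.0216 mA.
I_C = β·I_B = 50×0.0216 = 1.08 mA.
V_CE = V_CC − I_C·R_C − I_E·R_E = 14 − 1.08×0.47 − 1.1×1.2 = 12.2 V > V_CE(sat), so the active-region assumption holds.

active; I_C ≈ 1.1 mA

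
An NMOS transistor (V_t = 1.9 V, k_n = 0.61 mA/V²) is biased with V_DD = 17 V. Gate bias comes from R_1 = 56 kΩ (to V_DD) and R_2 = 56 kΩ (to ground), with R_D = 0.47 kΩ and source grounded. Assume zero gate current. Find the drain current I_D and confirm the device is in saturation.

V_G = V_DD·R_2/(R_1+R_2) = 17×56/112 = 8.5 V. With the source grounded, V_GS = V_G = 8.5 V.
Assume saturation: I_D = (k_n/2)(V_GS − V_t)² = (0.61/2)×(8.5 − 1.9)² = 0.305×6.6² = 13.3 mA.
V_DS = V_DD − I_D·R_D = 17 − 13.3×0.47 = 10.8 V.
Saturation requires V_DS ≥ V_GS − V_t = 6.6 V; 10.8 ≥ 6.6 ✓.

I_D ≈ 13 mA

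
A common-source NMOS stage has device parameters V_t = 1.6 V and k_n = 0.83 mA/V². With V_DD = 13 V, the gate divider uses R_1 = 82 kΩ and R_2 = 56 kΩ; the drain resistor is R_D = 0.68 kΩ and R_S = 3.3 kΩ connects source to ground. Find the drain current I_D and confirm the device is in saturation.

I_D ≈ 0.72 mA

V_G = V_DD·R_2/(R_1+R_2) = 13×56/138 = 5.28 V.
Assume saturation: I_D = (k_n/2)(V_GS − V_t)² with V_GS = V_G − I_D·R_S = 5.28 − 3.3·I_D.
Substituting gives 4.52·I_D² − 11.1·I_D + 5.61 = 0, with roots I_D = 0.716 or 1.73 mA.
The root I_D = 1.73 mA gives V_GS = -0.443 V ≤ V_t, so take I_D = 0.716 mA.
Then V_GS = 2.91 V and V_DS = V_DD − I_D(R_D+R_S) = 13 − 0.716×3.98 = 10.2 V.
Saturation requires V_DS ≥ V_GS − V_t = 1.31 V; 10.2 ≥ 1.31 ✓.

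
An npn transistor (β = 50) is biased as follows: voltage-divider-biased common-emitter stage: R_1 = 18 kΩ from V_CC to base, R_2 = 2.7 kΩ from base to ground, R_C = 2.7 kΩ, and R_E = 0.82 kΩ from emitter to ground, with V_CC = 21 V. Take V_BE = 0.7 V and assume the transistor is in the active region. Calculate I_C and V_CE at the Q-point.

I_C ≈ 2.3 mA, V_CE ≈ 13 V

Thevenize the base divider: V_Th = V_CC·R_2/(R_1+R_2) = 21×2.7/20.7 = 2.74 V, R_Th = R_1‖R_2 = 2.35 kΩ.
Base-emitter loop: V_Th = I_B·R_Th + V_BE + (β+1)I_B·R_E, so I_B = (2.74 − 0.7) / (2.35 + 51×0.82) = 0.0462 mA.
I_C = β·I_B = 50×0.0462 = 2.31 mA, and I_E = (β+1)I_B = 2.35 mA.
V_CE = V_CC − I_C·R_C − I_E·R_E = 21 − 2.31×2.7 − 2.35×0.82 = 12.8 V.
V_CE = 12.8 V > 0.2 V confirms active-region operation.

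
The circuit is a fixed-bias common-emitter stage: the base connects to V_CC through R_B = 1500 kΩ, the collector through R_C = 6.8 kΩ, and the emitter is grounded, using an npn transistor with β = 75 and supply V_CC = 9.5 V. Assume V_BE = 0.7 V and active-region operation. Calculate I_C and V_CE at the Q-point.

I_C ≈ 0.44 mA, V_CE ≈ 6.5 V

Base loop: V_CC = I_B·R_B + V_BE, so I_B = (9.5 − 0.7)/1500 kΩ = 0.00587 mA.
In the active region I_C = β·I_B = 75 × 0.00587 = 0.44 mA.
Collector loop: V_CE = V_CC − I_C·R_C = 9.5 − 0.44×6.8 = 6.51 V.
Since V_CE = 6.51 V > V_CE(sat) ≈ 0.2 V, the transistor is in the active region as assumed.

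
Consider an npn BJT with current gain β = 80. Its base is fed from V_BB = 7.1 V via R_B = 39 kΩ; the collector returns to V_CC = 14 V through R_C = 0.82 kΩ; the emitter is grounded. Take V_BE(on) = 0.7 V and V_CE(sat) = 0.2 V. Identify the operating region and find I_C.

active; I_C ≈ 13 mA

Assume active. Base-emitter loop: I_B = (V_BB − V_BE)/R_B = (7.1 − 0.7)/39 = 0.164 mA.
I_C = β·I_B = 80×0.164 = 13.1 mA.
V_CE = V_CC − I_C·R_C = 14 − 13.1×0.82 = 3.23 V > V_CE(sat), so the active-region assumption holds.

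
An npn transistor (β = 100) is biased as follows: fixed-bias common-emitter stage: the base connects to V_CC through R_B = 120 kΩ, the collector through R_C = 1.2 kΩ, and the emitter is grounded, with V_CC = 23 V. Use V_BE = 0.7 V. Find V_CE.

V_CE ≈ 0.7 V

Base loop: V_CC = I_B·R_B + V_BE, so I_B = (23 − 0.7)/120 kΩ = 0.186 mA.
In the active region I_C = β·I_B = 100 × 0.186 = 18.6 mA.
Collector loop: V_CE = V_CC − I_C·R_C = 23 − 18.6×1.2 = 0.7 V.
Since V_CE = 0.7 V > V_CE(sat) ≈ 0.2 V, the transistor is in the active region as assumed.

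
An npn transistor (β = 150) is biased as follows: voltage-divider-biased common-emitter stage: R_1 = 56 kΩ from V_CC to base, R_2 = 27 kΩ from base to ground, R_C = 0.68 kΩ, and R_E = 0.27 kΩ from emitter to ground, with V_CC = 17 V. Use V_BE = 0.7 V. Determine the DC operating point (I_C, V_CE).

I_C ≈ 12 mA, V_CE ≈ 5.3 V

Thevenize the base divider: V_Th = V_CC·R_2/(R_1+R_2) = 17×27/83 = 5.53 V, R_Th = R_1‖R_2 = 18.2 kΩ.
Base-emitter loop: V_Th = I_B·R_Th + V_BE + (β+1)I_B·R_E, so I_B = (5.53 − 0.7) / (18.2 + 151×0.27) = 0.0819 mA.
I_C = β·I_B = 150×0.0819 = 12.3 mA, and I_E = (β+1)I_B = 12.4 mA.
V_CE = V_CC − I_C·R_C − I_E·R_E = 17 − 12.3×0.68 − 12.4×0.27 = 5.31 V.
V_CE = 5.31 V > 0.2 V confirms active-region operation.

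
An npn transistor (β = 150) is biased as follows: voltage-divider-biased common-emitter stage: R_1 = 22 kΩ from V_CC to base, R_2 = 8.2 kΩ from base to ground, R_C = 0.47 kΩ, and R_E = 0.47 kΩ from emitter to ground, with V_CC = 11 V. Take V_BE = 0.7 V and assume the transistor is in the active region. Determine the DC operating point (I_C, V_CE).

Thevenize the base divider: V_Th = V_CC·R_2/(R_1+R_2) = 11×8.2/30.2 = 2.99 V, R_Th = R_1‖R_2 = 5.97 kΩ.
Base-emitter loop: V_Th = I_B·R_Th + V_BE + (β+1)I_B·R_E, so I_B = (2.99 − 0.7) / (5.97 + 151×0.47) = 0.0297 mA.
I_C = β·I_B = 150×0.0297 = 4.46 mA, and I_E = (β+1)I_B = 4.49 mA.
V_CE = V_CC − I_C·R_C − I_E·R_E = 11 − 4.46×0.47 − 4.49×0.47 = 6.8 V.
V_CE = 6.8 V > 0.2 V confirms active-region operation.

I_C ≈ 4.5 mA, V_CE ≈ 6.8 V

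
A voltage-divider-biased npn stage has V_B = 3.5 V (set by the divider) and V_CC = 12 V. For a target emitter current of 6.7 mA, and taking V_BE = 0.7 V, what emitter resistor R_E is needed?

V_E = V_B − V_BE = 3.5 − 0.7 = 2.8 V.
R_E = V_E / I_E = 2.8 / 6.7 = 0.418 kΩ.

R_E ≈ 0.42 kΩ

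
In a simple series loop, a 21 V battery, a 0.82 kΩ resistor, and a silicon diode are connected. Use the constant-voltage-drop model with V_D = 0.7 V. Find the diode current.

KVL around the loop: 21 = V_D + I·R = 0.7 + I × 0.82 kΩ.
So I = (21 − 0.7) / 0.82 kΩ = 20.3 / 0.82 = 24.8 mA.

I ≈ 25 mA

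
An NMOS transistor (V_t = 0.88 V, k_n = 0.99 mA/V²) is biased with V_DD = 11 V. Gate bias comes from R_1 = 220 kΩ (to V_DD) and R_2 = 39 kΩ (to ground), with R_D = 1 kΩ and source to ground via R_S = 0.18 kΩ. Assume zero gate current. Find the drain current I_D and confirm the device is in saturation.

V_G = V_DD·R_2/(R_1+R_2) = 11×39/259 = 1.66 V.
Assume saturation: I_D = (k_n/2)(V_GS − V_t)² with V_GS = V_G − I_D·R_S = 1.66 − 0.18·I_D.
Substituting gives 0.016·I_D² − 1.14·I_D + 0.298 = 0, with roots I_D = 0.263 or 70.7 mA.
The root I_D = 70.7 mA gives V_GS = -11.1 V ≤ V_t, so take I_D = 0.263 mA.
Then V_GS = 1.61 V and V_DS = V_DD − I_D(R_D+R_S) = 11 − 0.263×1.18 = 10.7 V.
Saturation requires V_DS ≥ V_GS − V_t = 0.729 V; 10.7 ≥ 0.729 ✓.

I_D ≈ 0.26 mA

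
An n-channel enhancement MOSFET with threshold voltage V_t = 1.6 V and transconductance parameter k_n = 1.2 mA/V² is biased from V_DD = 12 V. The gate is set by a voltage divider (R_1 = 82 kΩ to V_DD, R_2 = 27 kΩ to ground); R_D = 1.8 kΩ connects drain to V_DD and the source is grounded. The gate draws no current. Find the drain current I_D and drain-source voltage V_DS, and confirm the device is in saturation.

I_D ≈ 1.1 mA, V_DS ≈ 10 V

V_G = V_DD·R_2/(R_1+R_2) = 12×27/109 = 2.97 V. With the source grounded, V_GS = V_G = 2.97 V.
Assume saturation: I_D = (k_n/2)(V_GS − V_t)² = (1.2/2)×(2.97 − 1.6)² = 0.6×1.37² = 1.13 mA.
V_DS = V_DD − I_D·R_D = 12 − 1.13×1.8 = 9.97 V.
Saturation requires V_DS ≥ V_GS − V_t = 1.37 V; 9.97 ≥ 1.37 ✓.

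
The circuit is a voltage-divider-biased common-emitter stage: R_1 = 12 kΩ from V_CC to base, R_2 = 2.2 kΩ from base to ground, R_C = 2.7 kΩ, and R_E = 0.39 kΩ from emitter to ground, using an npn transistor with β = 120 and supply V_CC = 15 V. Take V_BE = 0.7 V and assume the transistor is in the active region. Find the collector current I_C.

Thevenize the base divider: V_Th = V_CC·R_2/(R_1+R_2) = 15×2.2/14.2 = 2.32 V, R_Th = R_1‖R_2 = 1.86 kΩ.
Base-emitter loop: V_Th = I_B·R_Th + V_BE + (β+1)I_B·R_E, so I_B = (2.32 − 0.7) / (1.86 + 121×0.39) = 0.0331 mA.
I_C = β·I_B = 120×0.0331 = 3.97 mA, and I_E = (β+1)I_B = 4.01 mA.
V_CE = V_CC − I_C·R_C − I_E·R_E = 15 − 3.97×2.7 − 4.01×0.39 = 2.71 V.
V_CE = 2.71 V > 0.2 V confirms active-region operation.

I_C ≈ 4 mA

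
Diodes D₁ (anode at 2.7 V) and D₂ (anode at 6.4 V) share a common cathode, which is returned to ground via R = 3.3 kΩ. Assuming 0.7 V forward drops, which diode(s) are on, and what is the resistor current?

Assume both conduct. Then node N would need to be at both 2.7−0.7 = 2 V and 6.4−0.7 = 5.7 V, which is impossible.
Assume only D₂ conducts: V_N = 6.4 − 0.7 = 5.7 V, so I_R = 5.7/3.3 = 1.73 mA.
Check D₁: its anode-to-cathode voltage is 2.7 − 5.7 = -3 V < 0.7 V, so it is off. The assumption is consistent.

Only D₂ conducts; I_R ≈ 1.7 mA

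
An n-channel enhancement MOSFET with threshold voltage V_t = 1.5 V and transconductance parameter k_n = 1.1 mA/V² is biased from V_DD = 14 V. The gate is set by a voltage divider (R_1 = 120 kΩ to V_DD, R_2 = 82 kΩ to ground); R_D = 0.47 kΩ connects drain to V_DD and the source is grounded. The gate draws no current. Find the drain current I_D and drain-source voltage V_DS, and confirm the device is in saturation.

V_G = V_DD·R_2/(R_1+R_2) = 14×82/202 = 5.68 V. With the source grounded, V_GS = V_G = 5.68 V.
Assume saturation: I_D = (k_n/2)(V_GS − V_t)² = (1.1/2)×(5.68 − 1.5)² = 0.55×4.18² = 9.62 mA.
V_DS = V_DD − I_D·R_D = 14 − 9.62×0.47 = 9.48 V.
Saturation requires V_DS ≥ V_GS − V_t = 4.18 V; 9.48 ≥ 4.18 ✓.

I_D ≈ 9.6 mA, V_DS ≈ 9.5 V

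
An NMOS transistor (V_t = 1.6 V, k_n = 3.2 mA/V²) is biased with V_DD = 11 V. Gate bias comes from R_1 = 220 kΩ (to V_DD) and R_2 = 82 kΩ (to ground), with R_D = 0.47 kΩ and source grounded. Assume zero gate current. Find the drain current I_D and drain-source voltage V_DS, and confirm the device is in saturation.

V_G = V_DD·R_2/(R_1+R_2) = 11×82/302 = 2.99 V. With the source grounded, V_GS = V_G = 2.99 V.
Assume saturation: I_D = (k_n/2)(V_GS − V_t)² = (3.2/2)×(2.99 − 1.6)² = 1.6×1.39² = 3.08 mA.
V_DS = V_DD − I_D·R_D = 11 − 3.08×0.47 = 9.55 V.
Saturation requires V_DS ≥ V_GS − V_t = 1.39 V; 9.55 ≥ 1.39 ✓.

I_D ≈ 3.1 mA, V_DS ≈ 9.6 V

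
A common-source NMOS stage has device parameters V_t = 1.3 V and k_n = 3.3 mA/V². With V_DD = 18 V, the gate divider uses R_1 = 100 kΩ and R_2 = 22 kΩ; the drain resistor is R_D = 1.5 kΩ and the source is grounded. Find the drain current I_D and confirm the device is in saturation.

V_G = V_DD·R_2/(R_1+R_2) = 18×22/122 = 3.25 V. With the source grounded, V_GS = V_G = 3.25 V.
Assume saturation: I_D = (k_n/2)(V_GS − V_t)² = (3.3/2)×(3.25 − 1.3)² = 1.65×1.95² = 6.25 mA.
V_DS = V_DD − I_D·R_D = 18 − 6.25×1.5 = 8.63 V.
Saturation requires V_DS ≥ V_GS − V_t = 1.95 V; 8.63 ≥ 1.95 ✓.

I_D ≈ 6.2 mA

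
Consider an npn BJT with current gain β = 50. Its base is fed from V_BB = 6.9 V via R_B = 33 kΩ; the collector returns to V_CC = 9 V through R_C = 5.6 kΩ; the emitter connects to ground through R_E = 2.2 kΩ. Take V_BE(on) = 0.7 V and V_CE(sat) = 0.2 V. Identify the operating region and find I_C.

Assume active: I_B = (6.9 − 0.7)/(33 + 51×2.2) = 0.0427 mA, I_C = β·I_B = 2.13 mA.
Then V_CE = 9 − 2.13×5.6 − 2.18×2.2 = -7.75 V < 0.2 V — the active assumption fails.
Re-solve with V_CE = 0.2 V. KCL at the emitter: V_E/R_E = (V_BB−0.7−V_E)/R_B + (V_CC−0.2−V_E)/R_C, giving V_E = 2.65 V.
I_C = (V_CC − 0.2 − V_E)/R_C = (8.8 − 2.65)/5.6 = 1.1 mA.
Check: I_B = (6.2 − 2.65)/33 = 0.108 mA, and β·I_B = 5.38 mA > I_C, confirming saturation.

saturation; I_C ≈ 1.1 mA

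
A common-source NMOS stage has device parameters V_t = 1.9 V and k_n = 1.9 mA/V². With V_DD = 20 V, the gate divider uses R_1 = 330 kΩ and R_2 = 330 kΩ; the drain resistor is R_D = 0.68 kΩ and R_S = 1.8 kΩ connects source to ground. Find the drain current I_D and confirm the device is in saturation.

V_G = V_DD·R_2/(R_1+R_2) = 20×330/660 = 10 V.
Assume saturation: I_D = (k_n/2)(V_GS − V_t)² with V_GS = V_G − I_D·R_S = 10 − 1.8·I_D.
Substituting gives 3.08·I_D² − 28.7·I_D + 62.3 = 0, with roots I_D = 3.44 or 5.88 mA.
The root I_D = 5.88 mA gives V_GS = -0.588 V ≤ V_t, so take I_D = 3.44 mA.
Then V_GS = 3.8 V and V_DS = V_DD − I_D(R_D+R_S) = 20 − 3.44×2.48 = 11.5 V.
Saturation requires V_DS ≥ V_GS − V_t = 1.9 V; 11.5 ≥ 1.9 ✓.

I_D ≈ 3.4 mA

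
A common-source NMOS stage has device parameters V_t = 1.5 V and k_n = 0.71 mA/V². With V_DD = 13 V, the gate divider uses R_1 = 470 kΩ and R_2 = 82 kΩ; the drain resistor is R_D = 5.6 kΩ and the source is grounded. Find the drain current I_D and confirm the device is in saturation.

I_D ≈ 0.066 mA

V_G = V_DD·R_2/(R_1+R_2) = 13×82/552 = 1.93 V. With the source grounded, V_GS = V_G = 1.93 V.
Assume saturation: I_D = (k_n/2)(V_GS − V_t)² = (0.71/2)×(1.93 − 1.5)² = 0.355×0.431² = 0.066 mA.
V_DS = V_DD − I_D·R_D = 13 − 0.066×5.6 = 12.6 V.
Saturation requires V_DS ≥ V_GS − V_t = 0.431 V; 12.6 ≥ 0.431 ✓.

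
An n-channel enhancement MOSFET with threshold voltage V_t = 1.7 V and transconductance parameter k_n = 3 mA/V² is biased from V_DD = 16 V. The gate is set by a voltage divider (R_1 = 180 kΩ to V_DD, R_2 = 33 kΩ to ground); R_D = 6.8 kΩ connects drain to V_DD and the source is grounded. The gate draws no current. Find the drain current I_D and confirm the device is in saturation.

I_D ≈ 0.91 mA

V_G = V_DD·R_2/(R_1+R_2) = 16×33/213 = 2.48 V. With the source grounded, V_GS = V_G = 2.48 V.
Assume saturation: I_D = (k_n/2)(V_GS − V_t)² = (3/2)×(2.48 − 1.7)² = 1.5×0.779² = 0.91 mA.
V_DS = V_DD − I_D·R_D = 16 − 0.91×6.8 = 9.81 V.
Saturation requires V_DS ≥ V_GS − V_t = 0.779 V; 9.81 ≥ 0.779 ✓.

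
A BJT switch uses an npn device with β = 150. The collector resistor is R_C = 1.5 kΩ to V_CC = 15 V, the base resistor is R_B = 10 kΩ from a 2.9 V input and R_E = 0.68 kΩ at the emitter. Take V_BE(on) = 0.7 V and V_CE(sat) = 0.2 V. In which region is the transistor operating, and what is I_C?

active; I_C ≈ 2.9 mA

Assume active. Base-emitter loop: I_B = (V_BB − V_BE)/(R_B + (β+1)R_E) = (2.9 − 0.7)/(10 + 151×0.68) = 0.0195 mA.
I_C = β·I_B = 150×0.0195 = 2.93 mA.
V_CE = V_CC − I_C·R_C − I_E·R_E = 15 − 2.93×1.5 − 2.95×0.68 = 8.6 V > V_CE(sat), so the active-region assumption holds.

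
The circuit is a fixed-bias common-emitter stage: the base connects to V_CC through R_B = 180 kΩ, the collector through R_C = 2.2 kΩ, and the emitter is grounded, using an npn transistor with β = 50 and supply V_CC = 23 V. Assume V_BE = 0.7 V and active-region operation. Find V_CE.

Base loop: V_CC = I_B·R_B + V_BE, so I_B = (23 − 0.7)/180 kΩ = 0.124 mA.
In the active region I_C = β·I_B = 50 × 0.124 = 6.19 mA.
Collector loop: V_CE = V_CC − I_C·R_C = 23 − 6.19×2.2 = 9.37 V.
Since V_CE = 9.37 V > V_CE(sat) ≈ 0.2 V, the transistor is in the active region as assumed.

V_CE ≈ 9.4 V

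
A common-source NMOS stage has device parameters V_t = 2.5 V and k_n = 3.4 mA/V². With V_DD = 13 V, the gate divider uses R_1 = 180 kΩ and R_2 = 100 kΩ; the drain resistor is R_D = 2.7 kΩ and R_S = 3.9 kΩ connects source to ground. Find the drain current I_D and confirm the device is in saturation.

V_G = V_DD·R_2/(R_1+R_2) = 13×100/280 = 4.64 V.
Assume saturation: I_D = (k_n/2)(V_GS − V_t)² with V_GS = V_G − I_D·R_S = 4.64 − 3.9·I_D.
Substituting gives 25.9·I_D² − 29.4·I_D + 7.81 = 0, with roots I_D = 0.422 or 0.716 mA.
The root I_D = 0.716 mA gives V_GS = 1.85 V ≤ V_t, so take I_D = 0.422 mA.
Then V_GS = 3 V and V_DS = V_DD − I_D(R_D+R_S) = 13 − 0.422×6.6 = 10.2 V.
Saturation requires V_DS ≥ V_GS − V_t = 0.498 V; 10.2 ≥ 0.498 ✓.

I_D ≈ 0.42 mA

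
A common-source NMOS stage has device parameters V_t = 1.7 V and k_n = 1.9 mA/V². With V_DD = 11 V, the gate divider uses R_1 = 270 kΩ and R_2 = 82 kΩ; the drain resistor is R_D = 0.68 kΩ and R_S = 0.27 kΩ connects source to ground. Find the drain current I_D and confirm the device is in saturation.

I_D ≈ 0.5 mA

V_G = V_DD·R_2/(R_1+R_2) = 11×82/352 = 2.56 V.
Assume saturation: I_D = (k_n/2)(V_GS − V_t)² with V_GS = V_G − I_D·R_S = 2.56 − 0.27·I_D.
Substituting gives 0.0693·I_D² − 1.44·I_D + 0.707 = 0, with roots I_D = 0.502 or 20.3 mA.
The root I_D = 20.3 mA gives V_GS = -2.93 V ≤ V_t, so take I_D = 0.502 mA.
Then V_GS = 2.43 V and V_DS = V_DD − I_D(R_D+R_S) = 11 − 0.502×0.95 = 10.5 V.
Saturation requires V_DS ≥ V_GS − V_t = 0.727 V; 10.5 ≥ 0.727 ✓.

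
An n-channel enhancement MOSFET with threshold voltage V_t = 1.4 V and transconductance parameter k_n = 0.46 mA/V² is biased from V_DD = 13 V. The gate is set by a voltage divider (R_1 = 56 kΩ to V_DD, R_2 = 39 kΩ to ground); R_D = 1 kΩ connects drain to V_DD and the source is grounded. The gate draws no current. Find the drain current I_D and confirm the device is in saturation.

V_G = V_DD·R_2/(R_1+R_2) = 13×39/95 = 5.34 V. With the source grounded, V_GS = V_G = 5.34 V.
Assume saturation: I_D = (k_n/2)(V_GS − V_t)² = (0.46/2)×(5.34 − 1.4)² = 0.23×3.94² = 3.56 mA.
V_DS = V_DD − I_D·R_D = 13 − 3.56×1 = 9.44 V.
Saturation requires V_DS ≥ V_GS − V_t = 3.94 V; 9.44 ≥ 3.94 ✓.

I_D ≈ 3.6 mA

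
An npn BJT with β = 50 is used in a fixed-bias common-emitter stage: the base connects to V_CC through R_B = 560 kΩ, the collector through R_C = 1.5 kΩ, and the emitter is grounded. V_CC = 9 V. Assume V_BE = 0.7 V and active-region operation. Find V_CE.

Base loop: V_CC = I_B·R_B + V_BE, so I_B = (9 − 0.7)/560 kΩ = 0.0148 mA.
In the active region I_C = β·I_B = 50 × 0.0148 = 0.741 mA.
Collector loop: V_CE = V_CC − I_C·R_C = 9 − 0.741×1.5 = 7.89 V.
Since V_CE = 7.89 V > V_CE(sat) ≈ 0.2 V, the transistor is in the active region as assumed.

V_CE ≈ 7.9 V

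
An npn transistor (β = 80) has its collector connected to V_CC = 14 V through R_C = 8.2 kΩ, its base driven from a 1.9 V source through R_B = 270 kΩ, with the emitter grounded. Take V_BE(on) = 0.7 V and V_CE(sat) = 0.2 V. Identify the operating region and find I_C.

Assume active. Base-emitter loop: I_B = (V_BB − V_BE)/R_B = (1.9 − 0.7)/270 = 0.00444 mA.
I_C = β·I_B = 80×0.00444 = 0.356 mA.
V_CE = V_CC − I_C·R_C = 14 − 0.356×8.2 = 11.1 V > V_CE(sat), so the active-region assumption holds.

active; I_C ≈ 0.36 mA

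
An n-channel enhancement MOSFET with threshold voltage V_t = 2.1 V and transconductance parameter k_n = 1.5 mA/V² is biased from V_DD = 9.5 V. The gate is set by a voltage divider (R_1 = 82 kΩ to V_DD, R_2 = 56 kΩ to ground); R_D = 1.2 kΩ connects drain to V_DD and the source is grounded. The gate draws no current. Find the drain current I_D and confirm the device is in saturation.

V_G = V_DD·R_2/(R_1+R_2) = 9.5×56/138 = 3.86 V. With the source grounded, V_GS = V_G = 3.86 V.
Assume saturation: I_D = (k_n/2)(V_GS − V_t)² = (1.5/2)×(3.86 − 2.1)² = 0.75×1.76² = 2.31 mA.
V_DS = V_DD − I_D·R_D = 9.5 − 2.31×1.2 = 6.73 V.
Saturation requires V_DS ≥ V_GS − V_t = 1.76 V; 6.73 ≥ 1.76 ✓.

I_D ≈ 2.3 mA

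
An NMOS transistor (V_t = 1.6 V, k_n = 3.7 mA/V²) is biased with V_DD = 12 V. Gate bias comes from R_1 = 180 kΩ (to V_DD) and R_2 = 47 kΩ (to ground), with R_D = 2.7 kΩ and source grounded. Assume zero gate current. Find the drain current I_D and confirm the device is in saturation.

I_D ≈ 1.4 mA

V_G = V_DD·R_2/(R_1+R_2) = 12×47/227 = 2.48 V. With the source grounded, V_GS = V_G = 2.48 V.
Assume saturation: I_D = (k_n/2)(V_GS − V_t)² = (3.7/2)×(2.48 − 1.6)² = 1.85×0.885² = 1.45 mA.
V_DS = V_DD − I_D·R_D = 12 − 1.45×2.7 = 8.09 V.
Saturation requires V_DS ≥ V_GS − V_t = 0.885 V; 8.09 ≥ 0.885 ✓.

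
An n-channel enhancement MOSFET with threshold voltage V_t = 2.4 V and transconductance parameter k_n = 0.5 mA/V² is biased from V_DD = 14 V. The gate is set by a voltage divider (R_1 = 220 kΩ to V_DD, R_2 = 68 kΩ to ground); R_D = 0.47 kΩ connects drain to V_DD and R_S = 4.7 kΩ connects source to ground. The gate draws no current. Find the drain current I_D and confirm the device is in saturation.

I_D ≈ 0.076 mA

V_G = V_DD·R_2/(R_1+R_2) = 14×68/288 = 3.31 V.
Assume saturation: I_D = (k_n/2)(V_GS − V_t)² with V_GS = V_G − I_D·R_S = 3.31 − 4.7·I_D.
Substituting gives 5.52·I_D² − 3.13·I_D + 0.205 = 0, with roots I_D = 0.0756 or 0.491 mA.
The root I_D = 0.491 mA gives V_GS = 0.999 V ≤ V_t, so take I_D = 0.0756 mA.
Then V_GS = 2.95 V and V_DS = V_DD − I_D(R_D+R_S) = 14 − 0.0756×5.17 = 13.6 V.
Saturation requires V_DS ≥ V_GS − V_t = 0.55 V; 13.6 ≥ 0.55 ✓.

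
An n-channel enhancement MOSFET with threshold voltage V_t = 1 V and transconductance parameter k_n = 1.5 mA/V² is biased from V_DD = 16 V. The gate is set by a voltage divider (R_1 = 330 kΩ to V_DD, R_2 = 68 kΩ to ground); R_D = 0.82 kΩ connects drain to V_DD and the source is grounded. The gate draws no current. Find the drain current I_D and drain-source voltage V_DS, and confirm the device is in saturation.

I_D ≈ 2.3 mA, V_DS ≈ 14 V

V_G = V_DD·R_2/(R_1+R_2) = 16×68/398 = 2.73 V. With the source grounded, V_GS = V_G = 2.73 V.
Assume saturation: I_D = (k_n/2)(V_GS − V_t)² = (1.5/2)×(2.73 − 1)² = 0.75×1.73² = 2.25 mA.
V_DS = V_DD − I_D·R_D = 16 − 2.25×0.82 = 14.2 V.
Saturation requires V_DS ≥ V_GS − V_t = 1.73 V; 14.2 ≥ 1.73 ✓.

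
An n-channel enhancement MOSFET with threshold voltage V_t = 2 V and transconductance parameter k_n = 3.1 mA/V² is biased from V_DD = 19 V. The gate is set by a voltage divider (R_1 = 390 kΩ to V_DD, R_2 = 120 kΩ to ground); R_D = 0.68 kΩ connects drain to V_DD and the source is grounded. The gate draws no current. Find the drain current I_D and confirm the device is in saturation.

V_G = V_DD·R_2/(R_1+R_2) = 19×120/510 = 4.47 V. With the source grounded, V_GS = V_G = 4.47 V.
Assume saturation: I_D = (k_n/2)(V_GS − V_t)² = (3.1/2)×(4.47 − 2)² = 1.55×2.47² = 9.46 mA.
V_DS = V_DD − I_D·R_D = 19 − 9.46×0.68 = 12.6 V.
Saturation requires V_DS ≥ V_GS − V_t = 2.47 V; 12.6 ≥ 2.47 ✓.

I_D ≈ 9.5 mA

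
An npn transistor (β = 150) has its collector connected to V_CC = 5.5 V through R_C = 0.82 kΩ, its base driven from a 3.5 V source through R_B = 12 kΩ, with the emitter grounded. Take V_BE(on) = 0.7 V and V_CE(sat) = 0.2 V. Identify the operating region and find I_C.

saturation; I_C ≈ 6.5 mA

Assume active: I_B = (3.5 − 0.7)/12 = 0.233 mA, giving I_C = β·I_B = 35 mA.
But then V_CE = 5.5 − 35×0.82 = -23.2 V < V_CE(sat) = 0.2 V — impossible in the active region.
So the transistor is saturated. With V_CE = 0.2 V, I_C = (V_CC − 0.2)/R_C = 5.3/0.82 = 6.46 mA.
Check: β·I_B = 35 mA > I_C = 6.46 mA, confirming saturation.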